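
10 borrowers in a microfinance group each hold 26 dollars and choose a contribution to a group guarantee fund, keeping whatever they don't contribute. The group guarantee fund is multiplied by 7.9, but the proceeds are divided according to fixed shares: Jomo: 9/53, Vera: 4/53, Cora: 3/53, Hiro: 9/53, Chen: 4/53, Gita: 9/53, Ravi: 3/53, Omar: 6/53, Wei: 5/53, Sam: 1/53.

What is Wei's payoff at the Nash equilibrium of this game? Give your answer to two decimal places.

84.13 dollars

For player j, contributing a unit is worthwhile iff 7.9 × (j's share) ≥ 1, i.e. iff j's share is at least 0.1266.
Jomo, Hiro and Gita are above the threshold, contributing 26 each; the remaining 7 contribute 0. Total contributed: 78.
Wei keeps 26 and receives 7.9 × 78 × 5/53 = 58.13 from the group guarantee fund, for a payoff of 84.13.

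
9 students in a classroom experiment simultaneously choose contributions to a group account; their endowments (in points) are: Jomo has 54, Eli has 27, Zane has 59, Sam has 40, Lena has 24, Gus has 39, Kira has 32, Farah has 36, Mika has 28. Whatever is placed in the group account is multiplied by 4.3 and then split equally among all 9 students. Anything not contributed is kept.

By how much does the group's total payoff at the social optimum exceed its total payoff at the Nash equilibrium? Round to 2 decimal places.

1118.70 points

The private return per contributed unit is 4.3/9 = 0.4778 < 1 for every player regardless of endowment, so the Nash equilibrium is zero contribution and the group total is Σ E_j = 54 + 27 + 59 + 40 + 24 + 39 + 32 + 36 + 28 = 339.
Each contributed unit returns 4.300 to the group, so the social optimum is full contribution by everyone: group total = 4.300 × 339 = 1457.70.
Efficiency loss = (4.300 − 1) × 339 = 1118.70.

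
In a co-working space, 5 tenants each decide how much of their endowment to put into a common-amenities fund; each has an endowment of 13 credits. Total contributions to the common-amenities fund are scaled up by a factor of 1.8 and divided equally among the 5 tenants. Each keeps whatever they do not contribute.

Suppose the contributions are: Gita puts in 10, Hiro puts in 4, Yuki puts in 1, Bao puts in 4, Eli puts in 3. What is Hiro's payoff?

16.92 credits

Total contributed: 10 + 4 + 1 + 4 + 3 = 22.
Each receives 1.8 × 22 / 5 = 7.92 from the common-amenities fund.
Hiro keeps 13 − 4 = 9, so Hiro's payoff is 9 + 7.92 = 16.92.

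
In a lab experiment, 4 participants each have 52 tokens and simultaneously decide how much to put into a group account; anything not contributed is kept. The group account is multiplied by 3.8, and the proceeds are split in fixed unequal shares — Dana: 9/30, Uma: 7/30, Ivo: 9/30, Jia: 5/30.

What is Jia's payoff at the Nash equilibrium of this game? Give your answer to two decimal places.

Each unit j contributes comes back to j as 3.8 × (j's share), so j prefers to contribute only if that share exceeds 1/3.8 = 0.2632; otherwise keeping the unit dominates.
The shares above 0.2632 belong to Dana and Ivo, contributing 52 each; the remaining 2 contribute 0. Total contributed: 104.
Jia keeps 52 and receives 3.8 × 104 × 5/30 = 65.87 from the group account, for a payoff of 117.87.

117.87 tokens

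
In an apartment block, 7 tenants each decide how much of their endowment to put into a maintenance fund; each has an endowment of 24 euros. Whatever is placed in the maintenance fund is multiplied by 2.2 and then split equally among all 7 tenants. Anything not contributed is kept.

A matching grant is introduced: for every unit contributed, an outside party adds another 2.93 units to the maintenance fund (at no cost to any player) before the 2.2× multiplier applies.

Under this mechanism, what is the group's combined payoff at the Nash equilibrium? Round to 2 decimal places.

With the mechanism, a contributed unit returns 2.2 × 3.93 / 7 = 1.2351 per unit of net cost to the contributor — now above 1 — so contributing fully is weakly dominant for every player.
At the Nash equilibrium everyone contributes 24. Group total payoff = 2.2 × 3.93 × 168 = 1452.53.

1452.53 euros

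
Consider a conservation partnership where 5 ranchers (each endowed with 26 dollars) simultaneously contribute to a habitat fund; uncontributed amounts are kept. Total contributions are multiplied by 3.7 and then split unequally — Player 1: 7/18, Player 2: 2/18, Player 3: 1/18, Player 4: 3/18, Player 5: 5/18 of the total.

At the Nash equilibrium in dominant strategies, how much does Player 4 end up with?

58.07 dollars

A player with share s gets back 3.7·s per unit contributed, so full contribution is dominant for anyone with s > 1/3.7 = 0.2703 and zero contribution is dominant for anyone below.
Player 1 and Player 5 clear that bar, contributing 26 each; the remaining 3 contribute 0. Total contributed: 52.
Player 4 keeps 26 and receives 3.7 × 52 × 3/18 = 32.07 from the habitat fund, for a payoff of 58.07.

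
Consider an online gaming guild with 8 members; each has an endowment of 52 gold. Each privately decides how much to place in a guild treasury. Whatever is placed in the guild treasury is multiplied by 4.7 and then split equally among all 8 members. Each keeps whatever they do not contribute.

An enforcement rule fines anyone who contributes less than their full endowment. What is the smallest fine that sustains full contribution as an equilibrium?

21.45 gold

Given the others contribute fully, the best deviation is to contribute 0 (any partial contribution still incurs the fine and gives up units whose private return 0.5875 is below 1).
Deviating from 52 to 0 saves 52 gold but forfeits the deviator's share of the drop in the guild treasury: 4.7/8 × 52 = 30.55.
So the deviation gain is 52 − 30.55 = 21.45, and the fine must be at least 21.45 gold to wipe it out.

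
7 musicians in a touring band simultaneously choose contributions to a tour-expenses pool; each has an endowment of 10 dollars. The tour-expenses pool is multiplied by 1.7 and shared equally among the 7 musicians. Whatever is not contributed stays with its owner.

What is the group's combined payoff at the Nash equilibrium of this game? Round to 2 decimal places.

70.00 dollars

Each contributed unit returns 1.7/7 = 0.2429 to its contributor — below 1 — so contributing 0 is dominant for every player. At the Nash equilibrium everyone keeps their 10, and the group total is 7 × 10 = 70.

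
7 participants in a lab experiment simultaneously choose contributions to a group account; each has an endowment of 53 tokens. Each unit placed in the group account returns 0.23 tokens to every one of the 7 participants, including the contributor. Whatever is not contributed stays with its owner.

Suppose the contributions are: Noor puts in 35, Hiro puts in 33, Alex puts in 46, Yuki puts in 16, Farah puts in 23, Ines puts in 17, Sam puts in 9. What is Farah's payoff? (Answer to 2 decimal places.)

71.17 tokens

Total contributed: 35 + 33 + 46 + 16 + 23 + 17 + 9 = 179.
Each receives 0.23 × 179 = 41.17 from the group account.
Farah keeps 53 − 23 = 30, so Farah's payoff is 30 + 41.17 = 71.17.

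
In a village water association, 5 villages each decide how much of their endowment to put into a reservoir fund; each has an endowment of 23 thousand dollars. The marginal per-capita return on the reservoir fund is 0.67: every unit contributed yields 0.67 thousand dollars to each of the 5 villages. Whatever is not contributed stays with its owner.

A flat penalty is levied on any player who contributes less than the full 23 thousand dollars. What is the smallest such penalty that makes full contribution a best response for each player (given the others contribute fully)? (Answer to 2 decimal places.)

Given the others contribute fully, the best deviation is to contribute 0 (any partial contribution still incurs the fine and gives up units whose private return 0.67 is below 1).
Deviating from 23 to 0 saves 23 thousand dollars but forfeits the deviator's share of the drop in the reservoir fund: 0.67 × 23 = 15.41.
So the deviation gain is 23 − 15.41 = 7.59, and the fine must be at least 7.59 thousand dollars to wipe it out.

7.59 thousand dollars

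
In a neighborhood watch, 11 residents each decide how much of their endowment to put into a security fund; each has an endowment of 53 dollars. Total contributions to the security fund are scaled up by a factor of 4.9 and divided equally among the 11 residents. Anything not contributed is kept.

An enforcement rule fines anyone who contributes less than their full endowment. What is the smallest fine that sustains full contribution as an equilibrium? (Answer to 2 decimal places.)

29.39 dollars

Given the others contribute fully, the best deviation is to contribute 0 (any partial contribution still incurs the fine and gives up units whose private return 0.4455 is below 1).
Deviating from 53 to 0 saves 53 dollars but forfeits the deviator's share of the drop in the security fund: 4.9/11 × 53 = 23.61.
So the deviation gain is 53 − 23.61 = 29.39, and the fine must be at least 29.39 dollars to wipe it out.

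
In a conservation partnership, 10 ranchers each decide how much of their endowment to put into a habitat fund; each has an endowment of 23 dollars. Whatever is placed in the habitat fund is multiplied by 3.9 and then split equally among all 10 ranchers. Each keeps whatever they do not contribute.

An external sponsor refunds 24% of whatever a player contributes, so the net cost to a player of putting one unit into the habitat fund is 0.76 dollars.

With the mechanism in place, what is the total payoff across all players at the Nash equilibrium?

230.00 dollars

The effective private return is (3.9/10) / 0.76 = 0.5132, which is still under 1, so the mechanism doesn't change anyone's dominant strategy: zero contribution.
At the Nash equilibrium no one contributes; group total payoff = 10 × 23 = 230.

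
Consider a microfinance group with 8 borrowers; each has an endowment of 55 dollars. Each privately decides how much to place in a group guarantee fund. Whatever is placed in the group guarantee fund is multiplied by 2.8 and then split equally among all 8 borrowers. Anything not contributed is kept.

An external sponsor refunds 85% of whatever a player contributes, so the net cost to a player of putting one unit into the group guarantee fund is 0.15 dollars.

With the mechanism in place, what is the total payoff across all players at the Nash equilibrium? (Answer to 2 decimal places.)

Under the mechanism each unit contributed yields (2.8/8) / 0.15 = 2.3333 back to its contributor per unit of net cost, which exceeds 1, making full contribution the dominant choice for everyone.
So the Nash equilibrium is full contribution by all 8; the group earns 8 × (55 × 0.85 + 2.8 × 55) = 1606.00.

1606.00 dollars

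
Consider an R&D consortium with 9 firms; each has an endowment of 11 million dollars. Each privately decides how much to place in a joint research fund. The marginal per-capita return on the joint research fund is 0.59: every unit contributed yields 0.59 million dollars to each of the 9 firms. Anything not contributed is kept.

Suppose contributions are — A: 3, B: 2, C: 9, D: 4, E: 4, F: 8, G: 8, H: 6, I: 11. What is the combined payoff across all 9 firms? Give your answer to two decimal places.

336.05 million dollars

Total contributed: 3 + 2 + 9 + 4 + 4 + 8 + 8 + 6 + 11 = 55; total kept: 9 × 11 − 55 = 44.
The joint research fund pays out 0.59 × 9 × 55 = 292.05 in aggregate.
Group total = 44 + 292.05 = 336.05.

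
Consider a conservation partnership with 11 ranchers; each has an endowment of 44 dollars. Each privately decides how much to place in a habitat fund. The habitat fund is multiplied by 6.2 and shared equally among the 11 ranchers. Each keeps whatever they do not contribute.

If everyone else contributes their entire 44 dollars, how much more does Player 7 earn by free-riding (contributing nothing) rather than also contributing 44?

Switching from a contribution of 44 to 0 lets Player 7 keep an extra 44 dollars, but lowers the habitat fund by 44, which costs Player 7 their own share of that drop: 6.2/11 × 44 = 24.80.
Net gain = 44 − 24.80 = 19.20. The private return per contributed unit (0.5636) is below 1, so free-riding is indeed the best response regardless of what the others do.

19.20 dollars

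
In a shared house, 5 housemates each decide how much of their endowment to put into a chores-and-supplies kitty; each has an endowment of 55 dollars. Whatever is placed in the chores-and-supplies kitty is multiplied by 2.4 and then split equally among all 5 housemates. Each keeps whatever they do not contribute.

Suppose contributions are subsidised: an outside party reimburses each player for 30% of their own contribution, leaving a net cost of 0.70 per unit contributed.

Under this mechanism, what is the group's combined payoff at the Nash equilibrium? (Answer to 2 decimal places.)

With the mechanism, a contributed unit returns (2.4/5) / 0.70 = 0.6857 per unit of net cost — still below 1 — so contributing 0 remains dominant for every player.
At the Nash equilibrium no one contributes; group total payoff = 5 × 55 = 275.

275.00 dollars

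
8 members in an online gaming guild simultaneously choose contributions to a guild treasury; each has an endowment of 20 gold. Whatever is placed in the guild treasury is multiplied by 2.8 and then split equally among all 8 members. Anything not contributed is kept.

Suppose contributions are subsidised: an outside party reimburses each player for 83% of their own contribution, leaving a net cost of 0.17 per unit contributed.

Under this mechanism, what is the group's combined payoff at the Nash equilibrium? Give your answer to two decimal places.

Under the mechanism each unit contributed yields (2.8/8) / 0.17 = 2.0588 back to its contributor per unit of net cost, which exceeds 1, making full contribution the dominant choice for everyone.
At the Nash equilibrium everyone contributes 20. Group total payoff = 8 × (20 × 0.83 + 2.8 × 20) = 580.80.

580.80 gold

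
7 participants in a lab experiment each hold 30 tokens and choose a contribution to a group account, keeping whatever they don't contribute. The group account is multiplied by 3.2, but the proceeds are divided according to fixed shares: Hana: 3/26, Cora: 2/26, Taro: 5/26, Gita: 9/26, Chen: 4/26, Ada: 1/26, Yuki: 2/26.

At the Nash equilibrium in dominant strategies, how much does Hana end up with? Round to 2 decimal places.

Each unit j contributes comes back to j as 3.2 × (j's share), so j prefers to contribute only if that share exceeds 1/3.2 = 0.3125; otherwise keeping the unit dominates.
Gita alone (share 9/26) is above the threshold, contributing 30; the remaining 6 contribute 0. Total contributed: 30.
Hana keeps 30 and receives 3.2 × 30 × 3/26 = 11.08 from the group account, for a payoff of 41.08.

41.08 tokens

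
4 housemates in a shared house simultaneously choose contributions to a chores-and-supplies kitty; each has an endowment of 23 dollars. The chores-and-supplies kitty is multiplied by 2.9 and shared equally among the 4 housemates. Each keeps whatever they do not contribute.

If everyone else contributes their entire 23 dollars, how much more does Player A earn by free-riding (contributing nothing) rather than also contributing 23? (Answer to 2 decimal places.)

Switching from a contribution of 23 to 0 lets Player A keep an extra 23 dollars, but lowers the chores-and-supplies kitty by 23, which costs Player A their own share of that drop: 2.9/4 × 23 = 16.67.
Net gain = 23 − 16.67 = 6.33. The private return per contributed unit (0.7250) is below 1, so free-riding is indeed the best response regardless of what the others do.

6.33 dollars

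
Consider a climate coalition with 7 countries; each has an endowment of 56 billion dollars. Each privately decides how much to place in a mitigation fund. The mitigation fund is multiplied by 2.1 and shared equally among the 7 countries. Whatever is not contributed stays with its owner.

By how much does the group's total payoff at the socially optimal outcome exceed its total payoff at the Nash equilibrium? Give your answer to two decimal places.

Each contributed unit returns 2.1/7 = 0.3000 to its contributor — below 1 — so contributing 0 is dominant for every player. At the Nash equilibrium everyone keeps their 56, and the group total is 7 × 56 = 392.
Each contributed unit returns 2.100 to the group as a whole (0.3000 to each of 7 players), which exceeds 1, so the social optimum is full contribution: group total = 2.100 × 392 = 823.20.
Efficiency loss = 823.20 − 392 = 431.20.

431.20 billion dollars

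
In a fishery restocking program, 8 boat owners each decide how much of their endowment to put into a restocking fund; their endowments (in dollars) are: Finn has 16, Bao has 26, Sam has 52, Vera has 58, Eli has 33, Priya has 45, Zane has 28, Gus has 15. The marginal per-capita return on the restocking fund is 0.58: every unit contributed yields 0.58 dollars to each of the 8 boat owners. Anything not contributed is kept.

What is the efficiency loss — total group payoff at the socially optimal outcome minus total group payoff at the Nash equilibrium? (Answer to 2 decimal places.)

The private return per contributed unit is 0.58 < 1 for everyone, so the Nash equilibrium is zero contribution and the group total is Σ E_j = 16 + 26 + 52 + 58 + 33 + 45 + 28 + 15 = 273.
Each contributed unit returns 4.640 to the group, so the social optimum is full contribution by everyone: group total = 4.640 × 273 = 1266.72.
Efficiency loss = (4.640 − 1) × 273 = 993.72.

993.72 dollars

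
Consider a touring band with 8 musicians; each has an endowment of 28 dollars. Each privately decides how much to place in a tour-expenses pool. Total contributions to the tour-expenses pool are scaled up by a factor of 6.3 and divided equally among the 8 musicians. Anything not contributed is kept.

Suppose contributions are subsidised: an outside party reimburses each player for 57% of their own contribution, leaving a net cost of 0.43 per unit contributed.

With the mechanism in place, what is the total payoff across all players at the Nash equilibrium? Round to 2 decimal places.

With the mechanism, a contributed unit returns (6.3/8) / 0.43 = 1.8314 per unit of net cost to the contributor — now above 1 — so contributing fully is weakly dominant for every player.
So the Nash equilibrium is full contribution by all 8; the group earns 8 × (28 × 0.57 + 6.3 × 28) = 1538.88.

1538.88 dollars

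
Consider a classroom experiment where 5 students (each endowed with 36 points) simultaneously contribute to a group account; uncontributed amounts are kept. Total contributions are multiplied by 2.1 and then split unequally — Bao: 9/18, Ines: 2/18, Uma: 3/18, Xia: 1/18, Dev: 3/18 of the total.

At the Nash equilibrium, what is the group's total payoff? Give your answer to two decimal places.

219.60 points

A player with share s gets back 2.1·s per unit contributed, so full contribution is dominant for anyone with s > 1/2.1 = 0.4762 and zero contribution is dominant for anyone below.
Only Bao (9/18) clears that bar, contributing 36; the remaining 4 contribute 0. Total contributed: 36.
The group account pays out 2.1 × 36 = 75.60 in total (split across the unequal shares, but the aggregate is all that matters for the group sum).
The 4 free-riders keep 36 each, adding 144. Group total = 144 + 75.60 = 219.60.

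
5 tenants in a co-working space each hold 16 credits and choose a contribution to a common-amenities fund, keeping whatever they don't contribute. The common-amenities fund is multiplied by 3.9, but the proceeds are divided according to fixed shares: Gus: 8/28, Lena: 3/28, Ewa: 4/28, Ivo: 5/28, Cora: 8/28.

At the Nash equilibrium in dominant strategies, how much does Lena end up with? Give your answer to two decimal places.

29.37 credits

Each unit j contributes comes back to j as 3.9 × (j's share), so j prefers to contribute only if that share exceeds 1/3.9 = 0.2564; otherwise keeping the unit dominates.
Gus and Cora are above the threshold, contributing 16 each; the remaining 3 contribute 0. Total contributed: 32.
Lena keeps 16 and receives 3.9 × 32 × 3/28 = 13.37 from the common-amenities fund, for a payoff of 29.37.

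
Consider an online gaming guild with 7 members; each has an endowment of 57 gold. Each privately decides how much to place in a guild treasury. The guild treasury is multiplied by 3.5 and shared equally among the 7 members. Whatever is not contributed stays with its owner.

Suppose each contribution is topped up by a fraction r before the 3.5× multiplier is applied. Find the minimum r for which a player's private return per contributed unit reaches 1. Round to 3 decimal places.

1.000

With matching at rate r, one contributed unit becomes (1 + r) in the guild treasury and returns 3.5 × (1 + r) / 7 to the contributor.
Setting this equal to 1: 1 + r = 7/3.5 = 2.0000.
So the minimum matching rate is r = 2.0000 − 1 = 1.000.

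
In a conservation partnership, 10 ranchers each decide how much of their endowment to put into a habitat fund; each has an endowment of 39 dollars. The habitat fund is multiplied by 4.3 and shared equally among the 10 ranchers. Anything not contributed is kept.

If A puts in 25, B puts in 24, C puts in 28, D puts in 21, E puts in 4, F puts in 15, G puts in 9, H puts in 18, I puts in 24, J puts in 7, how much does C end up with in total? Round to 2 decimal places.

Total contributed: 25 + 24 + 28 + 21 + 4 + 15 + 9 + 18 + 24 + 7 = 175.
Each receives 4.3 × 175 / 10 = 75.25 from the habitat fund.
C keeps 39 − 28 = 11, so C's payoff is 11 + 75.25 = 86.25.

86.25 dollars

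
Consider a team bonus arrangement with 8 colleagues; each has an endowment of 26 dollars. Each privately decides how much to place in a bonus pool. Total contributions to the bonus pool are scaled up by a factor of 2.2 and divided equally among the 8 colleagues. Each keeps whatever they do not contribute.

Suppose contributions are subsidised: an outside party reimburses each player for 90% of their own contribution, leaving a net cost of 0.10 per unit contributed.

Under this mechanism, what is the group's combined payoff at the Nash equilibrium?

The effective private return per unit is now (2.2/8) / 0.10 = 2.7500 > 1, so every player's dominant strategy flips to full contribution.
So the Nash equilibrium is full contribution by all 8; the group earns 8 × (26 × 0.90 + 2.2 × 26) = 644.80.

644.80 dollars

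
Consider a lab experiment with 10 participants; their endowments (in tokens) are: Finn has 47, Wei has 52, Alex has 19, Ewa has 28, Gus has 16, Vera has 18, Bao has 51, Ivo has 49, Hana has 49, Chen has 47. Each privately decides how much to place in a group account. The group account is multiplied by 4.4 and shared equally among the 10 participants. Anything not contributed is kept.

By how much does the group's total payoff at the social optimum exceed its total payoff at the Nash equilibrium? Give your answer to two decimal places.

The private return per contributed unit is 4.4/10 = 0.4400 < 1 for every player regardless of endowment, so the Nash equilibrium is zero contribution and the group total is Σ E_j = 47 + 52 + 19 + 28 + 16 + 18 + 51 + 49 + 49 + 47 = 376.
Each contributed unit returns 4.400 to the group, so the social optimum is full contribution by everyone: group total = 4.400 × 376 = 1654.40.
Efficiency loss = (4.400 − 1) × 376 = 1278.40.

1278.40 tokens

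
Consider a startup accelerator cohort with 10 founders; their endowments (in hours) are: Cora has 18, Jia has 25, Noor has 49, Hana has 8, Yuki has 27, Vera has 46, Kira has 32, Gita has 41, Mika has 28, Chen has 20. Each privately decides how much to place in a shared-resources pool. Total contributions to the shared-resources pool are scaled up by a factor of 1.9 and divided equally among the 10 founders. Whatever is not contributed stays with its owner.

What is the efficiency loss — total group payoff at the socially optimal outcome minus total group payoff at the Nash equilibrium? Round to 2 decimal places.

The private return per contributed unit is 1.9/10 = 0.1900 < 1 for every player regardless of endowment, so the Nash equilibrium is zero contribution and the group total is Σ E_j = 18 + 25 + 49 + 8 + 27 + 46 + 32 + 41 + 28 + 20 = 294.
Each contributed unit returns 1.900 to the group, so the social optimum is full contribution by everyone: group total = 1.900 × 294 = 558.60.
Efficiency loss = (1.900 − 1) × 294 = 264.60.

264.60 hours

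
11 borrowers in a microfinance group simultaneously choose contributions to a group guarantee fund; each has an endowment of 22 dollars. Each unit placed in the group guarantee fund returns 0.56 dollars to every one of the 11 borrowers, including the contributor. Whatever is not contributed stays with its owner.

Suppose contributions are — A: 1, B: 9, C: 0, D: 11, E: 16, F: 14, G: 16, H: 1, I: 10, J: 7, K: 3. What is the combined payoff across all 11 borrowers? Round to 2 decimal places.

696.08 dollars

Total contributed: 1 + 9 + 0 + 11 + 16 + 14 + 16 + 1 + 10 + 7 + 3 = 88; total kept: 11 × 22 − 88 = 154.
The group guarantee fund pays out 0.56 × 11 × 88 = 542.08 in aggregate.
Group total = 154 + 542.08 = 696.08.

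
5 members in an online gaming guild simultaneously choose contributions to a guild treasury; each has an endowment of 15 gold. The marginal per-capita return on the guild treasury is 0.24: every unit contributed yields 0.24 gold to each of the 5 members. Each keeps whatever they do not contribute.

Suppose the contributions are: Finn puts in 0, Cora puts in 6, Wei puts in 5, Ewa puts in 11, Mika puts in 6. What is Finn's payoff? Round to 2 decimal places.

Total contributed: 0 + 6 + 5 + 11 + 6 = 28.
Each receives 0.24 × 28 = 6.72 from the guild treasury.
Finn keeps 15 − 0 = 15, so Finn's payoff is 15 + 6.72 = 21.72.

21.72 gold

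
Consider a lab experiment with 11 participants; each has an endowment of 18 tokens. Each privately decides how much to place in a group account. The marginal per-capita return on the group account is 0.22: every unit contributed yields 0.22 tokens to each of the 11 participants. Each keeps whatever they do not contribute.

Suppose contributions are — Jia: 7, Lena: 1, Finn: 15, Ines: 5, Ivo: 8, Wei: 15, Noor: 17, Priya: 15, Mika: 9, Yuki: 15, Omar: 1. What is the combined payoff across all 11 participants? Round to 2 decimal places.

Total contributed: 7 + 1 + 15 + 5 + 8 + 15 + 17 + 15 + 9 + 15 + 1 = 108; total kept: 11 × 18 − 108 = 90.
The group account pays out 0.22 × 11 × 108 = 261.36 in aggregate.
Group total = 90 + 261.36 = 351.36.

351.36 tokens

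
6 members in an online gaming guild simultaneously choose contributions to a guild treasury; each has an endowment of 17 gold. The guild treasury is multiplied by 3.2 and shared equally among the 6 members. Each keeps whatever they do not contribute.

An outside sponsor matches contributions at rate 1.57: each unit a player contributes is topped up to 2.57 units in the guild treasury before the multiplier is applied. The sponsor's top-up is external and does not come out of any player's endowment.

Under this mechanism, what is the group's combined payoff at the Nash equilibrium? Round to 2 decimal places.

838.85 gold

The effective private return per unit is now 3.2 × 2.57 / 6 = 1.3707 > 1, so every player's dominant strategy flips to full contribution.
At the Nash equilibrium everyone contributes 17. Group total payoff = 3.2 × 2.57 × 102 = 838.85.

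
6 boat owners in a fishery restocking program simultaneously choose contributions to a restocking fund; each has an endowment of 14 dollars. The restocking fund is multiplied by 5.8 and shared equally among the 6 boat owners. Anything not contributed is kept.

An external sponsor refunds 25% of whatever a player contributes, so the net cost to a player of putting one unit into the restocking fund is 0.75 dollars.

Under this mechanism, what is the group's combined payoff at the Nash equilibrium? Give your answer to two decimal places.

The effective private return per unit is now (5.8/6) / 0.75 = 1.2889 > 1, so every player's dominant strategy flips to full contribution.
So the Nash equilibrium is full contribution by all 6; the group earns 6 × (14 × 0.25 + 5.8 × 14) = 508.20.

508.20 dollars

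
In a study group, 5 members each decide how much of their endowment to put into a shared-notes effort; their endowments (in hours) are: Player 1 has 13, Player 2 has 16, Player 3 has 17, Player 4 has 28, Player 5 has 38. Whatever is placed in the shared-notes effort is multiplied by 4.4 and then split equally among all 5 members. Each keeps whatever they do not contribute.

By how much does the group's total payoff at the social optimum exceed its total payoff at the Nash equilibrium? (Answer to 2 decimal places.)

The private return per contributed unit is 4.4/5 = 0.8800 < 1 for every player regardless of endowment, so the Nash equilibrium is zero contribution and the group total is Σ E_j = 13 + 16 + 17 + 28 + 38 = 112.
Each contributed unit returns 4.400 to the group, so the social optimum is full contribution by everyone: group total = 4.400 × 112 = 492.80.
Efficiency loss = (4.400 − 1) × 112 = 380.80.

380.80 hours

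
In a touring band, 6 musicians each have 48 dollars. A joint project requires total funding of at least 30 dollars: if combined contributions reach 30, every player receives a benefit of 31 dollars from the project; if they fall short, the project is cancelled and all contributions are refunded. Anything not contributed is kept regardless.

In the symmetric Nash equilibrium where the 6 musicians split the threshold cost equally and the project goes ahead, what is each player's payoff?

Equal share of the threshold: 30/6 = 5.
At this profile no one gains by cutting their contribution: any cut drops the total below 30, the project is cancelled, contributions are refunded, and the deviator ends with 48, which is less than 48 − 5 + 31 = 74. Contributing more than 5 just wastes the excess. So contributing exactly 5 is a best response.
Each player's payoff: 48 − 5 + 31 = 74.

74 dollars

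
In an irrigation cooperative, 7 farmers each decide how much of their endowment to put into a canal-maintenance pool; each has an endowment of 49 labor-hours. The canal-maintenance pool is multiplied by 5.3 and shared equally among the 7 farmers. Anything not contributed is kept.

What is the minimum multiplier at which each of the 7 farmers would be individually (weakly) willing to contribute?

A contributed unit returns (multiplier)/7 to its contributor.
This reaches 1 exactly when the multiplier is 7.

7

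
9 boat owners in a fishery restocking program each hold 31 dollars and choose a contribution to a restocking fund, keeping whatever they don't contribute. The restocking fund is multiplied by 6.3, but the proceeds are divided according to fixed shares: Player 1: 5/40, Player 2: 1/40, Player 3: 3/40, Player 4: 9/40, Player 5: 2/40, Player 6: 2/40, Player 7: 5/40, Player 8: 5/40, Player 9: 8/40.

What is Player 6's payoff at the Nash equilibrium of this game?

For player j, contributing a unit is worthwhile iff 6.3 × (j's share) ≥ 1, i.e. iff j's share is at least 0.1587.
Player 4 and Player 9 are above the threshold, contributing 31 each; the remaining 7 contribute 0. Total contributed: 62.
Player 6 keeps 31 and receives 6.3 × 62 × 2/40 = 19.53 from the restocking fund, for a payoff of 50.53.

50.53 dollars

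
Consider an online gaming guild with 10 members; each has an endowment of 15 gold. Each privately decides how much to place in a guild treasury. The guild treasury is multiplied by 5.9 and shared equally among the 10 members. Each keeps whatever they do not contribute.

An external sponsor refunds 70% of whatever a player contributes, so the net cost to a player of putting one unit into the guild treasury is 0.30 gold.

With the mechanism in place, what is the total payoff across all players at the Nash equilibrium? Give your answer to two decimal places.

990.00 gold

With the mechanism, a contributed unit returns (5.9/10) / 0.30 = 1.9667 per unit of net cost to the contributor — now above 1 — so contributing fully is weakly dominant for every player.
At the Nash equilibrium everyone contributes 15. Group total payoff = 10 × (15 × 0.70 + 5.9 × 15) = 990.00.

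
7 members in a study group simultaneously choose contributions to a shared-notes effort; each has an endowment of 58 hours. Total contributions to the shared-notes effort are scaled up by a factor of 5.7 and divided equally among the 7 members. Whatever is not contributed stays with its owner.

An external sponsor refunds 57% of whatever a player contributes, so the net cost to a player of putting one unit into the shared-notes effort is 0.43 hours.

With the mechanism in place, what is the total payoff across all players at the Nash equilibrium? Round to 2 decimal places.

The effective private return per unit is now (5.7/7) / 0.43 = 1.8937 > 1, so every player's dominant strategy flips to full contribution.
So the Nash equilibrium is full contribution by all 7; the group earns 7 × (58 × 0.57 + 5.7 × 58) = 2545.62.

2545.62 hours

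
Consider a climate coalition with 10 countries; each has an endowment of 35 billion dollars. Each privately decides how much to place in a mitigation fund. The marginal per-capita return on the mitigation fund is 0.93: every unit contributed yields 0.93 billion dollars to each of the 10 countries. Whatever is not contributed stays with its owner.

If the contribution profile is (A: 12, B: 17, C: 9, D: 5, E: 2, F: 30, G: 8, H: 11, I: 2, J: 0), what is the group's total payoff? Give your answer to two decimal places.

1146.80 billion dollars

Total contributed: 12 + 17 + 9 + 5 + 2 + 30 + 8 + 11 + 2 + 0 = 96; total kept: 10 × 35 − 96 = 254.
The mitigation fund pays out 0.93 × 10 × 96 = 892.80 in aggregate.
Group total = 254 + 892.80 = 1146.80.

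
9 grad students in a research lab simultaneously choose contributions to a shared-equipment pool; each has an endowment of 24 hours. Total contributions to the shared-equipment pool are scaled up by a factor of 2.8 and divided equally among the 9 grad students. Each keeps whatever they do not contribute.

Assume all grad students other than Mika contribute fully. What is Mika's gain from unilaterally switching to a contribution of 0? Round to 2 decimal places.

16.53 hours

Switching from a contribution of 24 to 0 lets Mika keep an extra 24 hours, but lowers the shared-equipment pool by 24, which costs Mika their own share of that drop: 2.8/9 × 24 = 7.47.
Net gain = 24 − 7.47 = 16.53. The private return per contributed unit (0.3111) is below 1, so free-riding is indeed the best response regardless of what the others do.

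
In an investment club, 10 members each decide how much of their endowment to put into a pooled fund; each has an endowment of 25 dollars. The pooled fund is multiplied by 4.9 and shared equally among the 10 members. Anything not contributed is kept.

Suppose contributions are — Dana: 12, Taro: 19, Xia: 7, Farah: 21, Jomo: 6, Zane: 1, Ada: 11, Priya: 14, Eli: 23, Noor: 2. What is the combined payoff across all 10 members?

702.40 dollars

Total contributed: 12 + 19 + 7 + 21 + 6 + 1 + 11 + 14 + 23 + 2 = 116; total kept: 10 × 25 − 116 = 134.
The pooled fund pays out 4.9 × 116 = 568.40 in aggregate.
Group total = 134 + 568.40 = 702.40.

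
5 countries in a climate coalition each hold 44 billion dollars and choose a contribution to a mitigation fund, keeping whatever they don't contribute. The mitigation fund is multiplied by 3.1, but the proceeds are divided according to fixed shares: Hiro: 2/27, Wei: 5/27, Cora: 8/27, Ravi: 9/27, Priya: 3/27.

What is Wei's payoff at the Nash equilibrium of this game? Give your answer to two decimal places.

Player j's private return per contributed unit is 3.1 × (j's share). Contributing is weakly dominant for j when that share is at least 1/3.1 = 0.3226, and contributing 0 is dominant otherwise.
Ravi alone (share 9/27) is above the threshold, contributing 44; the remaining 4 contribute 0. Total contributed: 44.
Wei keeps 44 and receives 3.1 × 44 × 5/27 = 25.26 from the mitigation fund, for a payoff of 69.26.

69.26 billion dollars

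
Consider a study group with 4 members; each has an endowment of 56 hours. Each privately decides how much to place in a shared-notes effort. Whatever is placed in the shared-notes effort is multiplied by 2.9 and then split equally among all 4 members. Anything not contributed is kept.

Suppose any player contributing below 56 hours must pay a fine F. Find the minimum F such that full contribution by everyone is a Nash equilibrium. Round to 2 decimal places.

15.40 hours

Given the others contribute fully, the best deviation is to contribute 0 (any partial contribution still incurs the fine and gives up units whose private return 0.7250 is below 1).
Deviating from 56 to 0 saves 56 hours but forfeits the deviator's share of the drop in the shared-notes effort: 2.9/4 × 56 = 40.60.
So the deviation gain is 56 − 40.60 = 15.40, and the fine must be at least 15.40 hours to wipe it out.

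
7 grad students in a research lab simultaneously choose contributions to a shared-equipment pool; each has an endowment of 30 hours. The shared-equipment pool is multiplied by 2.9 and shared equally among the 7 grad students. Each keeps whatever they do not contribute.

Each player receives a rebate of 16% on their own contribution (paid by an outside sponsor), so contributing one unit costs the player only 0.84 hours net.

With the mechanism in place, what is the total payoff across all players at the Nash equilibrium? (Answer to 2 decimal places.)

Even with the mechanism, each unit contributed returns only (2.9/7) / 0.84 = 0.4932 per unit of net cost, so contributing nothing is still dominant.
Everyone keeps their endowment and the group total is 7 × 30 = 210.

210.00 hours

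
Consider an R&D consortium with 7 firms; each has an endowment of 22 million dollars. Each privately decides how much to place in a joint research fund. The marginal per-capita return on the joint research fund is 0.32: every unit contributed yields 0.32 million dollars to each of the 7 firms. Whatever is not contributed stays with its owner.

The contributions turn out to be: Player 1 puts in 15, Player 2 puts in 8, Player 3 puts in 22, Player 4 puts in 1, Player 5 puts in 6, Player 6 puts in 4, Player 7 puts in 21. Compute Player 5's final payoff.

Total contributed: 15 + 8 + 22 + 1 + 6 + 4 + 21 = 77.
Each receives 0.32 × 77 = 24.64 from the joint research fund.
Player 5 keeps 22 − 6 = 16, so Player 5's payoff is 16 + 24.64 = 40.64.

40.64 million dollars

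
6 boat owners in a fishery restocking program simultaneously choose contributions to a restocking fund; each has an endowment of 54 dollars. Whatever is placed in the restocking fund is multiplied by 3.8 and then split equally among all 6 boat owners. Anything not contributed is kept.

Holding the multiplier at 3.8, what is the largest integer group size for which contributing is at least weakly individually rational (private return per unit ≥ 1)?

3

Private return per unit is 3.8/(group size), which is ≥ 1 whenever the group size is ≤ 3.8.
The largest such integer is 3.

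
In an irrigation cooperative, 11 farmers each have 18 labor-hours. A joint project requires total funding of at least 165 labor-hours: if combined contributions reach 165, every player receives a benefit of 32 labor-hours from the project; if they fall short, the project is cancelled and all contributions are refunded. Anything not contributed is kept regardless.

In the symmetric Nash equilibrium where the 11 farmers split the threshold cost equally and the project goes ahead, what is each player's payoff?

Equal share of the threshold: 165/11 = 15.
At this profile no one gains by cutting their contribution: any cut drops the total below 165, the project is cancelled, contributions are refunded, and the deviator ends with 18, which is less than 18 − 15 + 32 = 35. Contributing more than 15 just wastes the excess. So contributing exactly 15 is a best response.
Each player's payoff: 18 − 15 + 32 = 35.

35 labor-hours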